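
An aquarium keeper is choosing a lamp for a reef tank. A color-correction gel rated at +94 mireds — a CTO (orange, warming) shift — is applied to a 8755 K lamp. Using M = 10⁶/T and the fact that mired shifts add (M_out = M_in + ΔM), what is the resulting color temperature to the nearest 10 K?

4800 K

M_in = 10⁶/8755 = 114.22 mireds.
M_out = 114.22 + (+94) = 208.22 mireds.
T_out = 10⁶/208.22 = 4802.6 K → 4800 K.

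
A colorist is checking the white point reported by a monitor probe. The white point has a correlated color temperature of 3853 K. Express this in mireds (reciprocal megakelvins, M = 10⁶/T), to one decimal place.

259.5 mireds

M = 10⁶ / 3853 = 259.538 → 259.5 mireds.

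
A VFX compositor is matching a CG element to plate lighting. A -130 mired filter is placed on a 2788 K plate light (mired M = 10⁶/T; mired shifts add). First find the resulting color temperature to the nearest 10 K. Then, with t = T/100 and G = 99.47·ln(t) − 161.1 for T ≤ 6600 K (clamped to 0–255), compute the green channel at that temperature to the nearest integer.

M_in = 10⁶/2788 = 358.68; M_out = 358.68 + (-130) = 228.68.
T_out = 10⁶/228.68 = 4372.9 K → 4370 K; t = 43.7.
G = 99.47·ln 43.7 − 161.1 = 99.47·3.7773 − 161.1 = 214.633.
Rounded: 215.

215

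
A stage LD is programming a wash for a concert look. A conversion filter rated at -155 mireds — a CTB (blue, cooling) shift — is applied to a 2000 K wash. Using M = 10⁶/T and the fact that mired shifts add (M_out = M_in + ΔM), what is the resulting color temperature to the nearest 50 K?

2900 K

M_in = 10⁶/2000 = 500.00 mireds.
M_out = 500.00 + (-155) = 345.00 mireds.
T_out = 10⁶/345.00 = 2898.6 K → 2900 K.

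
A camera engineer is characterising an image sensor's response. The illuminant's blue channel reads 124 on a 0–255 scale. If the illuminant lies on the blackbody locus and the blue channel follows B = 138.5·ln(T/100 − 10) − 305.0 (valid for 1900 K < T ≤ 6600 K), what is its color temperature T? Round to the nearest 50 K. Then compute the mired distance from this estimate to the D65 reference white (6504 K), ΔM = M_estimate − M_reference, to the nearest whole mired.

+159 mireds

ln(t − 10) = (124 + 305.0) / 138.5 = 3.0975.
t − 10 = e^3.0975 = 22.142, so t = 32.142.
T = 100·t = 3214 K → 3200 K to the nearest 50 K.
M_estimate = 10⁶/3200 = 312.50; M_reference = 10⁶/6504 = 153.75.
ΔM = 312.50 − 153.75 = 158.75 → +159 mireds.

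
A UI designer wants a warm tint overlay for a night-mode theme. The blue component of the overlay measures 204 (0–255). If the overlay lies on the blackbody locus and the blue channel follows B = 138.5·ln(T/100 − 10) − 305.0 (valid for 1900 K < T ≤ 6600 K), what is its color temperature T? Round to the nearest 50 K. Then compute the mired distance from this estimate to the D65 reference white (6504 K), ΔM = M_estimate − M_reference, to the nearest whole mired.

+48 mireds

ln(t − 10) = (204 + 305.0) / 138.5 = 3.6751.
t − 10 = e^3.6751 = 39.452, so t = 49.452.
T = 100·t = 4945 K → 4950 K to the nearest 50 K.
M_estimate = 10⁶/4950 = 202.02; M_reference = 10⁶/6504 = 153.75.
ΔM = 202.02 − 153.75 = 48.27 → +48 mireds.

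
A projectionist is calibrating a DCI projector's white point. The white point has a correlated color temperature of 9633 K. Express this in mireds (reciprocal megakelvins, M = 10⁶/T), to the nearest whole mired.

104 mireds

M = 10⁶ / 9633 = 103.810 → 104 mireds.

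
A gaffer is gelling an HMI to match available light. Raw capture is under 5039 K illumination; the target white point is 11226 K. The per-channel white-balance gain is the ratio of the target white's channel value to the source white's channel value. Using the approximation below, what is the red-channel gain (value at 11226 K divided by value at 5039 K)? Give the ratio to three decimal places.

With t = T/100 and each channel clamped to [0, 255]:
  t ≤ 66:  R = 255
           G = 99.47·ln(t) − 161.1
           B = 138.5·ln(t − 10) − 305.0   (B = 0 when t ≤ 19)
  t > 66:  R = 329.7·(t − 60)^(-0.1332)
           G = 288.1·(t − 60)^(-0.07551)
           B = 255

At 5039 K (t = 50.39):
  R = 255 by definition for t ≤ 66.
At 11226 K (t = 112.26):
  R = 329.7·(112.26 − 60)^(-0.1332) = 329.7·52.26^(-0.1332) = 329.7·0.59039 = 194.652.
Gain = 194.652 / 255.000 = 0.7633 → 0.763.

0.763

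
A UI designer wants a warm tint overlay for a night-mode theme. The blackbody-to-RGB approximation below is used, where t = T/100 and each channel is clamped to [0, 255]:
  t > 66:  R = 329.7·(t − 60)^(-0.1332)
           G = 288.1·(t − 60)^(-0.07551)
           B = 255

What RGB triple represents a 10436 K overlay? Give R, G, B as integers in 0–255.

t = 10436/100 = 104.36; the t > 66 branch applies.
R = 329.7·(104.36 − 60)^(-0.1332) = 329.7·44.36^(-0.1332) = 329.7·0.60342 = 198.948.
G = 288.1·(104.36 − 60)^(-0.07551) = 288.1·44.36^(-0.07551) = 288.1·0.75099 = 216.361.
B = 255 by definition for t > 66.
Rounded: (199, 216, 255).

R=199, G=216, B=255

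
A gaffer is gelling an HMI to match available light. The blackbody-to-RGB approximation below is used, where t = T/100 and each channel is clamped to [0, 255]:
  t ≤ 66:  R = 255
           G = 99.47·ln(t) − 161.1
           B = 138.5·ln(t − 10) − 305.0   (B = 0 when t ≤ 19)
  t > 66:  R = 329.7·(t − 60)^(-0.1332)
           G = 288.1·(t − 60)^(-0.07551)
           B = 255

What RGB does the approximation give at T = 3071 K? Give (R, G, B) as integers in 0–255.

t = 3071/100 = 30.71; the t ≤ 66 branch applies.
R = 255 by definition for t ≤ 66.
G = 99.47·ln 30.71 − 161.1 = 99.47·3.4246 − 161.1 = 179.544.
B = 138.5·ln(30.71 − 10) − 305.0 = 138.5·ln 20.71 − 305.0 = 138.5·3.0306 − 305.0 = 114.740.
Rounded: (255, 180, 115).

(255, 180, 115)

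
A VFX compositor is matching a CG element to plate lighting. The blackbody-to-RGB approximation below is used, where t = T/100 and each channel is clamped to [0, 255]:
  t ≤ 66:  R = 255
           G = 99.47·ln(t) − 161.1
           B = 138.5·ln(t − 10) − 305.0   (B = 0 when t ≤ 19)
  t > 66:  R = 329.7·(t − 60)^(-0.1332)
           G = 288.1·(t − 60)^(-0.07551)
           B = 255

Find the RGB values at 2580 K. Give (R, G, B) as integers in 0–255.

t = 2580/100 = 25.8; the t ≤ 66 branch applies.
R = 255 by definition for t ≤ 66.
G = 99.47·ln 25.8 − 161.1 = 99.47·3.2504 − 161.1 = 162.215.
B = 138.5·ln(25.8 − 10) − 305.0 = 138.5·ln 15.8 − 305.0 = 138.5·2.7600 − 305.0 = 77.261.
Rounded: (255, 162, 77).

(255, 162, 77)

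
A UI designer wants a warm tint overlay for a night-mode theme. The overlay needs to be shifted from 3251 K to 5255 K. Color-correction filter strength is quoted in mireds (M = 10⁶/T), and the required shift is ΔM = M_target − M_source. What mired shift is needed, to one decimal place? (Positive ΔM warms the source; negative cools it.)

-117.3 mireds

M_source = 10⁶/3251 = 307.598; M_target = 10⁶/5255 = 190.295.
ΔM = 190.295 − 307.598 = -117.303 → -117.3 mireds, a cooling shift.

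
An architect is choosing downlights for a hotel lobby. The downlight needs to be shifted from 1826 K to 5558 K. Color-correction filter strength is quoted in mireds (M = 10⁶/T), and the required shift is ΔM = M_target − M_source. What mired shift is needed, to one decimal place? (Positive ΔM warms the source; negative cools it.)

-367.7 mireds

M_source = 10⁶/1826 = 547.645; M_target = 10⁶/5558 = 179.921.
ΔM = 179.921 − 547.645 = -367.724 → -367.7 mireds, a cooling shift.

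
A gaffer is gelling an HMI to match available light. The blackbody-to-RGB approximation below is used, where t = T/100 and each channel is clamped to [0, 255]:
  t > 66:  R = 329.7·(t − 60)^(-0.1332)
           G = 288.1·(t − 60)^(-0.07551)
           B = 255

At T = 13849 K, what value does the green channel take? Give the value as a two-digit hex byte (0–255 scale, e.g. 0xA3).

0xCF

t = 13849/100 = 138.49; the t > 66 branch applies.
G = 288.1·(138.49 − 60)^(-0.07551) = 288.1·78.49^(-0.07551) = 288.1·0.71932 = 207.236.
Rounded: 207; in hex, 0xCF.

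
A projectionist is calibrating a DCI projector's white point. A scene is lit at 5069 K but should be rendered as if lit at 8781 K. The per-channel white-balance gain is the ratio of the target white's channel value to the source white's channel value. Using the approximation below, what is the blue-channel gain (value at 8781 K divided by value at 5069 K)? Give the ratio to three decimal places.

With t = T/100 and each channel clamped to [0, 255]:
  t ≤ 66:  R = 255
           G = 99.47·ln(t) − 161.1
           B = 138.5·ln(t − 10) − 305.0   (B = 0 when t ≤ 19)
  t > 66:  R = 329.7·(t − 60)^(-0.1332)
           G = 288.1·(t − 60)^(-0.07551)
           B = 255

1.224

At 5069 K (t = 50.69):
  B = 138.5·ln(50.69 − 10) − 305.0 = 138.5·ln 40.69 − 305.0 = 138.5·3.7060 − 305.0 = 208.279.
At 8781 K (t = 87.81):
  B = 255 by definition for t > 66.
Gain = 255.000 / 208.279 = 1.2243 → 1.224.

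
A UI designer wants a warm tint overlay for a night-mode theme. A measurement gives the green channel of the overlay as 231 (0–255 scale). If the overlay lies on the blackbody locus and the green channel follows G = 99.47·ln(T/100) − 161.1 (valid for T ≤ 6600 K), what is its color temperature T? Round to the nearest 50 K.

5150 K

ln t = (231 + 161.1) / 99.47 = 3.9419.
t = e^3.9419 = 51.516.
T = 100·t = 5152 K → 5150 K to the nearest 50 K.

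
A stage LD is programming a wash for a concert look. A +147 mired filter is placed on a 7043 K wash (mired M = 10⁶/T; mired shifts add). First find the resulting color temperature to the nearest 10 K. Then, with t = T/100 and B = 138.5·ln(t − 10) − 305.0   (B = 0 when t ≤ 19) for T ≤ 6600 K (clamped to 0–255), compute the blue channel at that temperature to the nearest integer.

M_in = 10⁶/7043 = 141.98; M_out = 141.98 + (+147) = 288.98.
T_out = 10⁶/288.98 = 3460.4 K → 3460 K; t = 34.6.
B = 138.5·ln(34.6 − 10) − 305.0 = 138.5·ln 24.6 − 305.0 = 138.5·3.2027 − 305.0 = 138.580.
Rounded: 139.

139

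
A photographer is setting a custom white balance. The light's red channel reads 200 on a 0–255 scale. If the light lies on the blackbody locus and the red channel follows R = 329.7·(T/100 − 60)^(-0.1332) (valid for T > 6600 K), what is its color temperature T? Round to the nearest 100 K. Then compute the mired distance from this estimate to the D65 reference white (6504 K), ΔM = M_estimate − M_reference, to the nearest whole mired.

(t − 60)^(-0.1332) = 200/329.7 = 0.60661.
t − 60 = 0.60661^(1/-0.1332) = 0.60661^(-7.508) = 42.638, so t = 102.638.
T = 100·t = 10264 K → 10300 K to the nearest 100 K.
M_estimate = 10⁶/10300 = 97.09; M_reference = 10⁶/6504 = 153.75.
ΔM = 97.09 − 153.75 = -56.66 → -57 mireds.

-57 mireds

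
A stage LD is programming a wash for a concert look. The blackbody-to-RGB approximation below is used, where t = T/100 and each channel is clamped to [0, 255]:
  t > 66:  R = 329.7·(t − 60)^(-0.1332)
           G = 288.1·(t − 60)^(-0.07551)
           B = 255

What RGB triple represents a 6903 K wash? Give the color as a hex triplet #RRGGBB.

#F6F4FF

t = 6903/100 = 69.03; the t > 66 branch applies.
R = 329.7·(69.03 − 60)^(-0.1332) = 329.7·9.03^(-0.1332) = 329.7·0.74594 = 245.936.
G = 288.1·(69.03 − 60)^(-0.07551) = 288.1·9.03^(-0.07551) = 288.1·0.84691 = 243.994.
B = 255 by definition for t > 66.
Rounded: (246, 244, 255).
In hex: #F6F4FF.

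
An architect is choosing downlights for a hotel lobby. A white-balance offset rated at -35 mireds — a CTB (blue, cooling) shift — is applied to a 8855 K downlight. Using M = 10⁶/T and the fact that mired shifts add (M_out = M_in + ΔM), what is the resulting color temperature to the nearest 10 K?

12830 K

M_in = 10⁶/8855 = 112.93 mireds.
M_out = 112.93 + (-35) = 77.93 mireds.
T_out = 10⁶/77.93 = 12831.9 K → 12830 K.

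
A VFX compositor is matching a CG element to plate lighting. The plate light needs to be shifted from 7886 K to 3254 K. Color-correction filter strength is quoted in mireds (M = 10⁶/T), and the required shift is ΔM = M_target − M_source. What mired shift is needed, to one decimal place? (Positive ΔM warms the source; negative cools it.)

+180.5 mireds

M_source = 10⁶/7886 = 126.807; M_target = 10⁶/3254 = 307.314.
ΔM = 307.314 − 126.807 = 180.507 → +180.5 mireds, a warming shift.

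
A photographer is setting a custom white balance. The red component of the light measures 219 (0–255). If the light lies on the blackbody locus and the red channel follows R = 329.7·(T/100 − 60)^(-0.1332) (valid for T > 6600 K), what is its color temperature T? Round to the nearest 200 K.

(t − 60)^(-0.1332) = 219/329.7 = 0.66424.
t − 60 = 0.66424^(1/-0.1332) = 0.66424^(-7.508) = 21.572, so t = 81.572.
T = 100·t = 8157 K → 8200 K to the nearest 200 K.

8200 K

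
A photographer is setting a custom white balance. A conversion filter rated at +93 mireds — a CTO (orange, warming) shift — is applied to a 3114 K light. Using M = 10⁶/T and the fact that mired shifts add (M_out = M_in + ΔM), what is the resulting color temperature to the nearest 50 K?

2400 K

M_in = 10⁶/3114 = 321.13 mireds.
M_out = 321.13 + (+93) = 414.13 mireds.
T_out = 10⁶/414.13 = 2414.7 K → 2400 K.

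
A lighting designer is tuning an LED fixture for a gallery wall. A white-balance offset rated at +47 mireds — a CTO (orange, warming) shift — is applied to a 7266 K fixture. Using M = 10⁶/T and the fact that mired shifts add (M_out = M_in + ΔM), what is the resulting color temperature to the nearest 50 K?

5400 K

M_in = 10⁶/7266 = 137.63 mireds.
M_out = 137.63 + (+47) = 184.63 mireds.
T_out = 10⁶/184.63 = 5416.3 K → 5400 K.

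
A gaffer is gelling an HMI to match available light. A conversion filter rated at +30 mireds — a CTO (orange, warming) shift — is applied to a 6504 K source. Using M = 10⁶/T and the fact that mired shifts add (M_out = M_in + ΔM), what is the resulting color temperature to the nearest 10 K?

M_in = 10⁶/6504 = 153.75 mireds.
M_out = 153.75 + (+30) = 183.75 mireds.
T_out = 10⁶/183.75 = 5442.1 K → 5440 K.

5440 K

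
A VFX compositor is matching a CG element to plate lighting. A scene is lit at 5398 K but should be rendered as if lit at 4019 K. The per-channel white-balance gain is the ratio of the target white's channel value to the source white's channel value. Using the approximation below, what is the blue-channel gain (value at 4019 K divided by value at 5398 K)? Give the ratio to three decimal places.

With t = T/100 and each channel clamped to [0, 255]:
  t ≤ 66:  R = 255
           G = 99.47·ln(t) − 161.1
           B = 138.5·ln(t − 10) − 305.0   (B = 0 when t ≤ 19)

0.762

At 5398 K (t = 53.98):
  B = 138.5·ln(53.98 − 10) − 305.0 = 138.5·ln 43.98 − 305.0 = 138.5·3.7837 − 305.0 = 219.047.
At 4019 K (t = 40.19):
  B = 138.5·ln(40.19 − 10) − 305.0 = 138.5·ln 30.19 − 305.0 = 138.5·3.4075 − 305.0 = 166.940.
Gain = 166.940 / 219.047 = 0.7621 → 0.762.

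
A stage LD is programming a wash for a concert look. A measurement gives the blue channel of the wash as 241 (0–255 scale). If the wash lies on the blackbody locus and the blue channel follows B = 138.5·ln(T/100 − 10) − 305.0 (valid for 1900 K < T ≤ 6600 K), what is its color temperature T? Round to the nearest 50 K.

6150 K

ln(t − 10) = (241 + 305.0) / 138.5 = 3.9422.
t − 10 = e^3.9422 = 51.534, so t = 61.534.
T = 100·t = 6153 K → 6150 K to the nearest 50 K.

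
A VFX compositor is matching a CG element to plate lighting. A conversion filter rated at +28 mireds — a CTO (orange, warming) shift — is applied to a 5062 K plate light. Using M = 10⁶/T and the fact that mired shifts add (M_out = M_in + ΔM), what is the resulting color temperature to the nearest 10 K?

4430 K

M_in = 10⁶/5062 = 197.55 mireds.
M_out = 197.55 + (+28) = 225.55 mireds.
T_out = 10⁶/225.55 = 4433.6 K → 4430 K.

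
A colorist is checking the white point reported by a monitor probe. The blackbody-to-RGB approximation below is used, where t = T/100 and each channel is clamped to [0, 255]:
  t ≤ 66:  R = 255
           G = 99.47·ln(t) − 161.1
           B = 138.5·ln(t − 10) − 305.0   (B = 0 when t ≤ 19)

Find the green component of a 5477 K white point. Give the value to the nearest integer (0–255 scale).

t = 5477/100 = 54.77; the t ≤ 66 branch applies.
G = 99.47·ln 54.77 − 161.1 = 99.47·4.0031 − 161.1 = 237.093.
Rounded: 237.

237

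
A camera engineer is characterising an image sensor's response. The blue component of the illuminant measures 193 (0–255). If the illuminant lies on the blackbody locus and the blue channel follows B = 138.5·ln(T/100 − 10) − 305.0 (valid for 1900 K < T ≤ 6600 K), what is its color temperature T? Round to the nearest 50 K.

ln(t − 10) = (193 + 305.0) / 138.5 = 3.5957.
t − 10 = e^3.5957 = 36.440, so t = 46.440.
T = 100·t = 4644 K → 4650 K to the nearest 50 K.

4650 K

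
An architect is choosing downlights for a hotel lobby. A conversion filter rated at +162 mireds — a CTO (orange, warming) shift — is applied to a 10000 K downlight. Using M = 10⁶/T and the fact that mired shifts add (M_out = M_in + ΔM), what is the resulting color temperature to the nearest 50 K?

3800 K

M_in = 10⁶/10000 = 100.00 mireds.
M_out = 100.00 + (+162) = 262.00 mireds.
T_out = 10⁶/262.00 = 3816.8 K → 3800 K.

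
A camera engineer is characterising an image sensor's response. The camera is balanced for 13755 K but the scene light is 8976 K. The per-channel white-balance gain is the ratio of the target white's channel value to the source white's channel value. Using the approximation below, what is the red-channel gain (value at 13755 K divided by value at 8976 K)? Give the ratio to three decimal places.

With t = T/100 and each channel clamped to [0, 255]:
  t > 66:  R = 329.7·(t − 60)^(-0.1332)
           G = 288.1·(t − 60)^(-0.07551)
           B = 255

0.880

At 8976 K (t = 89.76):
  R = 329.7·(89.76 − 60)^(-0.1332) = 329.7·29.76^(-0.1332) = 329.7·0.63637 = 209.812.
At 13755 K (t = 137.55):
  R = 329.7·(137.55 − 60)^(-0.1332) = 329.7·77.55^(-0.1332) = 329.7·0.56015 = 184.683.
Gain = 184.683 / 209.812 = 0.8802 → 0.880.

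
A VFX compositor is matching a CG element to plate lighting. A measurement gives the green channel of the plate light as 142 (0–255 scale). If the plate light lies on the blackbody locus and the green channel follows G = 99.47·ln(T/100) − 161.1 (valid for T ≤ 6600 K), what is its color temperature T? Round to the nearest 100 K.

2100 K

ln t = (142 + 161.1) / 99.47 = 3.0471.
t = e^3.0471 = 21.055.
T = 100·t = 2106 K → 2100 K to the nearest 100 K.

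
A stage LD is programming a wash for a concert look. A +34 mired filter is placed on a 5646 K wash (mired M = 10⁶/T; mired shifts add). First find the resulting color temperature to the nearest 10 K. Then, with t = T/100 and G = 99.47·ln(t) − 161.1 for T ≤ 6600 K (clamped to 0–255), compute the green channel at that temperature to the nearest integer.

223

M_in = 10⁶/5646 = 177.12; M_out = 177.12 + (+34) = 211.12.
T_out = 10⁶/211.12 = 4736.7 K → 4740 K; t = 47.4.
G = 99.47·ln 47.4 − 161.1 = 99.47·3.8586 − 161.1 = 222.717.
Rounded: 223.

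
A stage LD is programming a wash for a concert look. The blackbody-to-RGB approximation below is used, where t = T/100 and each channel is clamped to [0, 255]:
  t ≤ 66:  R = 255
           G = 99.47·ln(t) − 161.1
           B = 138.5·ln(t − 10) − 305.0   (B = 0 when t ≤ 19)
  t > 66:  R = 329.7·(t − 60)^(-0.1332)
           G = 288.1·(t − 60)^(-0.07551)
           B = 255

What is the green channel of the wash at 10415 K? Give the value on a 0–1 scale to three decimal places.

0.849

t = 10415/100 = 104.15; the t > 66 branch applies.
G = 288.1·(104.15 − 60)^(-0.07551) = 288.1·44.15^(-0.07551) = 288.1·0.75126 = 216.439.
On a 0–1 scale: 216.439/255 = 0.8488 → 0.849.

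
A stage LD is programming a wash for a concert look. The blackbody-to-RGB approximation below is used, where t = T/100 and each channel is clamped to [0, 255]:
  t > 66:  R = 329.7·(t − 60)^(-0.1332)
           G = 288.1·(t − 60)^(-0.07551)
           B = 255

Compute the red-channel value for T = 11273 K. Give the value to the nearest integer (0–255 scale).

t = 11273/100 = 112.73; the t > 66 branch applies.
R = 329.7·(112.73 − 60)^(-0.1332) = 329.7·52.73^(-0.1332) = 329.7·0.58969 = 194.420.
Rounded: 194.

194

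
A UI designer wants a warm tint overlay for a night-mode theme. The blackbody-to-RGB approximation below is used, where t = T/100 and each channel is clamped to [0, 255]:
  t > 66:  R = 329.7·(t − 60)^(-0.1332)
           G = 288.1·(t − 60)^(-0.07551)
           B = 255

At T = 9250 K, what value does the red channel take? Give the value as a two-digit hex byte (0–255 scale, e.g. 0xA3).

0xCF

t = 9250/100 = 92.5; the t > 66 branch applies.
R = 329.7·(92.5 − 60)^(-0.1332) = 329.7·32.5^(-0.1332) = 329.7·0.62895 = 207.365.
Rounded: 207; in hex, 0xCF.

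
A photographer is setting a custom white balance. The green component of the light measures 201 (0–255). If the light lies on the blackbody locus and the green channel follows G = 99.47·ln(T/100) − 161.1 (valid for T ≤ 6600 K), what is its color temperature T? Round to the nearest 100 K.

ln t = (201 + 161.1) / 99.47 = 3.6403.
t = e^3.6403 = 38.103.
T = 100·t = 3810 K → 3800 K to the nearest 100 K.

3800 K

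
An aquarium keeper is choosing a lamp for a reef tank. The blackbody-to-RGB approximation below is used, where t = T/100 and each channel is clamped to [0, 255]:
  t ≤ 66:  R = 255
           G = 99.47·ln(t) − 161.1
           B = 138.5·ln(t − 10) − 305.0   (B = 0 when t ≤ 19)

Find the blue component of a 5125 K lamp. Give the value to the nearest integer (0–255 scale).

210

t = 5125/100 = 51.25; the t ≤ 66 branch applies.
B = 138.5·ln(51.25 − 10) − 305.0 = 138.5·ln 41.25 − 305.0 = 138.5·3.7197 − 305.0 = 210.172.
Rounded: 210.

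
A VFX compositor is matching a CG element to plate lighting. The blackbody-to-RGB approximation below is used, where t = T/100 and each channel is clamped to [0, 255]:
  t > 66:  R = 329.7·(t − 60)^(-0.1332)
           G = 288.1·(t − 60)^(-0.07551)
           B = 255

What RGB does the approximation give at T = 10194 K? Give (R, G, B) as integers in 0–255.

t = 10194/100 = 101.94; the t > 66 branch applies.
R = 329.7·(101.94 − 60)^(-0.1332) = 329.7·41.94^(-0.1332) = 329.7·0.60795 = 200.440.
G = 288.1·(101.94 − 60)^(-0.07551) = 288.1·41.94^(-0.07551) = 288.1·0.75418 = 217.279.
B = 255 by definition for t > 66.
Rounded: (200, 217, 255).

(200, 217, 255)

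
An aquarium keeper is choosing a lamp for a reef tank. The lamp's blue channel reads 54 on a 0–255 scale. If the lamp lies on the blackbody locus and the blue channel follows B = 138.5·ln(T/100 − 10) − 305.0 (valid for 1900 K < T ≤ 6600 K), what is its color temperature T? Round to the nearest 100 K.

2300 K

ln(t − 10) = (54 + 305.0) / 138.5 = 2.5921.
t − 10 = e^2.5921 = 13.357, so t = 23.357.
T = 100·t = 2336 K → 2300 K to the nearest 100 K.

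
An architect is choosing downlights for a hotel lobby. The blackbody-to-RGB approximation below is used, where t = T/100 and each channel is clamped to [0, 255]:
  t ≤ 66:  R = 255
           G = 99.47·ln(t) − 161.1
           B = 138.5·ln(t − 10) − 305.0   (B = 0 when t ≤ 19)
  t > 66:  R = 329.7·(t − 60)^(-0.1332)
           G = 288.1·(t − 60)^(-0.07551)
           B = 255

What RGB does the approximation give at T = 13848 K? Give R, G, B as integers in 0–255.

t = 13848/100 = 138.48; the t > 66 branch applies.
R = 329.7·(138.48 − 60)^(-0.1332) = 329.7·78.48^(-0.1332) = 329.7·0.55927 = 184.390.
G = 288.1·(138.48 − 60)^(-0.07551) = 288.1·78.48^(-0.07551) = 288.1·0.71933 = 207.238.
B = 255 by definition for t > 66.
Rounded: (184, 207, 255).

R=184, G=207, B=255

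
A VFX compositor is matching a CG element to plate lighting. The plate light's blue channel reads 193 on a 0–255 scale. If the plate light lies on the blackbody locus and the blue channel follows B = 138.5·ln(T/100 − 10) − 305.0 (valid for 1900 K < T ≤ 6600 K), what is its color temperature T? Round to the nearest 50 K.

ln(t − 10) = (193 + 305.0) / 138.5 = 3.5957.
t − 10 = e^3.5957 = 36.440, so t = 46.440.
T = 100·t = 4644 K → 4650 K to the nearest 50 K.

4650 K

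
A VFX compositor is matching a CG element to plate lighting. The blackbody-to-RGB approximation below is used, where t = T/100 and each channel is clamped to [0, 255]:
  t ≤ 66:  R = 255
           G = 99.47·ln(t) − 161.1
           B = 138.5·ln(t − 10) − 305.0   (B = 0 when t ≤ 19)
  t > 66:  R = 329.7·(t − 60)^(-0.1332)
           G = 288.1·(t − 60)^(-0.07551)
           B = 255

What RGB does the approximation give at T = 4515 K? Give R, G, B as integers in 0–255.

t = 4515/100 = 45.15; the t ≤ 66 branch applies.
R = 255 by definition for t ≤ 66.
G = 99.47·ln 45.15 − 161.1 = 99.47·3.8100 − 161.1 = 217.880.
B = 138.5·ln(45.15 − 10) − 305.0 = 138.5·ln 35.15 − 305.0 = 138.5·3.5596 − 305.0 = 188.008.
Rounded: (255, 218, 188).

R=255, G=218, B=188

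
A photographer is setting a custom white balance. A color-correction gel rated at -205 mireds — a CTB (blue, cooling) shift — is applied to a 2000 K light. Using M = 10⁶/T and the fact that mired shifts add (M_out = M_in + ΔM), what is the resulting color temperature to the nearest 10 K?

M_in = 10⁶/2000 = 500.00 mireds.
M_out = 500.00 + (-205) = 295.00 mireds.
T_out = 10⁶/295.00 = 3389.8 K → 3390 K.

3390 K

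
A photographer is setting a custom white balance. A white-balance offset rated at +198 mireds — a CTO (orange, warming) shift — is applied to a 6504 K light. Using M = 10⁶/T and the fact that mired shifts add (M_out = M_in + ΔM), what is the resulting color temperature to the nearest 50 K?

2850 K

M_in = 10⁶/6504 = 153.75 mireds.
M_out = 153.75 + (+198) = 351.75 mireds.
T_out = 10⁶/351.75 = 2842.9 K → 2850 K.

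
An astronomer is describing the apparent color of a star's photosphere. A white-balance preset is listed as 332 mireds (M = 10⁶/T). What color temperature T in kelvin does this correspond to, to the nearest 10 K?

T = 10⁶ / 332 = 3012.05 K → 3010 K.

3010 K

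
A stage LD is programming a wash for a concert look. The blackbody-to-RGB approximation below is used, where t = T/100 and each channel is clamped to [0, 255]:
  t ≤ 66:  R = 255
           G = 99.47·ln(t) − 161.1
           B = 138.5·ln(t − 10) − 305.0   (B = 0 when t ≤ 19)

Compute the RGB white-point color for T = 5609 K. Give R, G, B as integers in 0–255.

R=255, G=239, B=226

t = 5609/100 = 56.09; the t ≤ 66 branch applies.
R = 255 by definition for t ≤ 66.
G = 99.47·ln 56.09 − 161.1 = 99.47·4.0270 − 161.1 = 239.461.
B = 138.5·ln(56.09 − 10) − 305.0 = 138.5·ln 46.09 − 305.0 = 138.5·3.8306 − 305.0 = 225.538.
Rounded: (255, 239, 226).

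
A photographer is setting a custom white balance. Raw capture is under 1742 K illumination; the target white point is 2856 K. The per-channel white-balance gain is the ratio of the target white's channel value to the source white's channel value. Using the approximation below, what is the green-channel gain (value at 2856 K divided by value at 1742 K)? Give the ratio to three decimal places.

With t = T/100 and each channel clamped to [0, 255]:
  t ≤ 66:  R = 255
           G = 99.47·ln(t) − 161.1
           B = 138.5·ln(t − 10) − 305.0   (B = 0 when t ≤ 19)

At 1742 K (t = 17.42):
  G = 99.47·ln 17.42 − 161.1 = 99.47·2.8576 − 161.1 = 123.147.
At 2856 K (t = 28.56):
  G = 99.47·ln 28.56 − 161.1 = 99.47·3.3520 − 161.1 = 172.324.
Gain = 172.324 / 123.147 = 1.3993 → 1.399.

1.399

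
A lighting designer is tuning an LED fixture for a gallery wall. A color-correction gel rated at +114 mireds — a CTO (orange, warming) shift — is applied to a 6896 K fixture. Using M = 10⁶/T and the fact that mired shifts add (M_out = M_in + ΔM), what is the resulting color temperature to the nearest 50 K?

M_in = 10⁶/6896 = 145.01 mireds.
M_out = 145.01 + (+114) = 259.01 mireds.
T_out = 10⁶/259.01 = 3860.8 K → 3850 K.

3850 K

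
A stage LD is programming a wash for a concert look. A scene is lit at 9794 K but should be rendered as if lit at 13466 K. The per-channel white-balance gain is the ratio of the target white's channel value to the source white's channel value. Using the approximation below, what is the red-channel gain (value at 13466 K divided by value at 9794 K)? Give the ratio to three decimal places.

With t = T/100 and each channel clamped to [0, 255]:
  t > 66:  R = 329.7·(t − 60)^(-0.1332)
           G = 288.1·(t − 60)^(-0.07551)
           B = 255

At 9794 K (t = 97.94):
  R = 329.7·(97.94 − 60)^(-0.1332) = 329.7·37.94^(-0.1332) = 329.7·0.61612 = 203.134.
At 13466 K (t = 134.66):
  R = 329.7·(134.66 − 60)^(-0.1332) = 329.7·74.66^(-0.1332) = 329.7·0.56300 = 185.620.
Gain = 185.620 / 203.134 = 0.9138 → 0.914.

0.914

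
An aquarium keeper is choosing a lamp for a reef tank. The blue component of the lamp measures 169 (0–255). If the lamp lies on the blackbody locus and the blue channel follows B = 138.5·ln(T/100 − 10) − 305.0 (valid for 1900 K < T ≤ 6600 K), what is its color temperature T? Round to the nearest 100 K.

ln(t − 10) = (169 + 305.0) / 138.5 = 3.4224.
t − 10 = e^3.4224 = 30.642, so t = 40.642.
T = 100·t = 4064 K → 4100 K to the nearest 100 K.

4100 K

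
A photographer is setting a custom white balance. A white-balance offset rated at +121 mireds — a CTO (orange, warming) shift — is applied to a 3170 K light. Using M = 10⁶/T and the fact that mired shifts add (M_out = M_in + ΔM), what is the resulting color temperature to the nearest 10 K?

2290 K

M_in = 10⁶/3170 = 315.46 mireds.
M_out = 315.46 + (+121) = 436.46 mireds.
T_out = 10⁶/436.46 = 2291.2 K → 2290 K.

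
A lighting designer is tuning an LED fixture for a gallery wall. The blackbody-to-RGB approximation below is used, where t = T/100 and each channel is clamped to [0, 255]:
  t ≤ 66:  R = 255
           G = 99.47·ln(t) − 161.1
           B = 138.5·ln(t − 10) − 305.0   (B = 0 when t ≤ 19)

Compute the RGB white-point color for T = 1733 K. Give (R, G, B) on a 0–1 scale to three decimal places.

(1.000, 0.481, 0.000)

t = 1733/100 = 17.33; the t ≤ 66 branch applies.
R = 255 by definition for t ≤ 66.
G = 99.47·ln 17.33 − 161.1 = 99.47·2.8524 − 161.1 = 122.632.
t = 17.33 ≤ 19, so B = 0.
Dividing each by 255: (1.0000, 0.4809, 0.0000) → (1.000, 0.481, 0.000).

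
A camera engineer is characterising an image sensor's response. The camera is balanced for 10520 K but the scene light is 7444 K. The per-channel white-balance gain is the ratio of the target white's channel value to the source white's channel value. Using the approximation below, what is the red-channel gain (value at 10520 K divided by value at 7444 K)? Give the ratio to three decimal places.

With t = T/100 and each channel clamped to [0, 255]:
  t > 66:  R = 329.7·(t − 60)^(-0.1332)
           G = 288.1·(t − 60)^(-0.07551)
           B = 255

0.859

At 7444 K (t = 74.44):
  R = 329.7·(74.44 − 60)^(-0.1332) = 329.7·14.44^(-0.1332) = 329.7·0.70072 = 231.028.
At 10520 K (t = 105.2):
  R = 329.7·(105.2 − 60)^(-0.1332) = 329.7·45.2^(-0.1332) = 329.7·0.60192 = 198.452.
Gain = 198.452 / 231.028 = 0.8590 → 0.859.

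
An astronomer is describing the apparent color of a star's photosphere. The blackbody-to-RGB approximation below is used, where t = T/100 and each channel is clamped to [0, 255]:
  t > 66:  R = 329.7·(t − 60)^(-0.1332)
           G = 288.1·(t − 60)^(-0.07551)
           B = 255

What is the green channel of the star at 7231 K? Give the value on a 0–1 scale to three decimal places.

0.935

t = 7231/100 = 72.31; the t > 66 branch applies.
G = 288.1·(72.31 − 60)^(-0.07551) = 288.1·12.31^(-0.07551) = 288.1·0.82732 = 238.351.
On a 0–1 scale: 238.351/255 = 0.9347 → 0.935.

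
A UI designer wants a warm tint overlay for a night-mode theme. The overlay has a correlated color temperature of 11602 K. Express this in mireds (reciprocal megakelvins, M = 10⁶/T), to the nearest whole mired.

86 mireds

M = 10⁶ / 11602 = 86.192 → 86 mireds.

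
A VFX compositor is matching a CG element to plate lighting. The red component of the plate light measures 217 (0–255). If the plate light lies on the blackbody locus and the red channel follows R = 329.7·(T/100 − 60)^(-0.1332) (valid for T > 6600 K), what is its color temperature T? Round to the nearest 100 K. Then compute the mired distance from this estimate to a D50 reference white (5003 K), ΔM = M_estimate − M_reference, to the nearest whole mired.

-79 mireds

(t − 60)^(-0.1332) = 217/329.7 = 0.65817.
t − 60 = 0.65817^(1/-0.1332) = 0.65817^(-7.508) = 23.110, so t = 83.110.
T = 100·t = 8311 K → 8300 K to the nearest 100 K.
M_estimate = 10⁶/8300 = 120.48; M_reference = 10⁶/5003 = 199.88.
ΔM = 120.48 − 199.88 = -79.40 → -79 mireds.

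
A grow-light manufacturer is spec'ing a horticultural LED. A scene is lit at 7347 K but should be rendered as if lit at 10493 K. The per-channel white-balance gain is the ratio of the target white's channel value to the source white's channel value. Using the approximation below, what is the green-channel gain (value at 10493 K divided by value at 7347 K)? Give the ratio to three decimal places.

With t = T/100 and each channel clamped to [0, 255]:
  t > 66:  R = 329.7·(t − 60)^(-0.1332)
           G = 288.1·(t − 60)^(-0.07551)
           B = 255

At 7347 K (t = 73.47):
  G = 288.1·(73.47 − 60)^(-0.07551) = 288.1·13.47^(-0.07551) = 288.1·0.82172 = 236.736.
At 10493 K (t = 104.93):
  G = 288.1·(104.93 − 60)^(-0.07551) = 288.1·44.93^(-0.07551) = 288.1·0.75027 = 216.152.
Gain = 216.152 / 236.736 = 0.9131 → 0.913.

0.913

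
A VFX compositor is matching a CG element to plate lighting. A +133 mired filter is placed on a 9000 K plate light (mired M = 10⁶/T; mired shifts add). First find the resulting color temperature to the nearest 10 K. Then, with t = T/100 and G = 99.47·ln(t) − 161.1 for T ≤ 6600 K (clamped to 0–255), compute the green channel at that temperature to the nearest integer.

208

M_in = 10⁶/9000 = 111.11; M_out = 111.11 + (+133) = 244.11.
T_out = 10⁶/244.11 = 4096.5 K → 4100 K; t = 41.
G = 99.47·ln 41 − 161.1 = 99.47·3.7136 − 161.1 = 208.289.
Rounded: 208.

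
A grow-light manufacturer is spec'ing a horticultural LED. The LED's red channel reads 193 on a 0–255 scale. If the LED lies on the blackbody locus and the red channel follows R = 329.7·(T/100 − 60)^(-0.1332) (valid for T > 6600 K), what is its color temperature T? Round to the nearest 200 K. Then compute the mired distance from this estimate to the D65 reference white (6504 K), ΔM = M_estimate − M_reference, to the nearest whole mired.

(t − 60)^(-0.1332) = 193/329.7 = 0.58538.
t − 60 = 0.58538^(1/-0.1332) = 0.58538^(-7.508) = 55.713, so t = 115.713.
T = 100·t = 11571 K → 11600 K to the nearest 200 K.
M_estimate = 10⁶/11600 = 86.21; M_reference = 10⁶/6504 = 153.75.
ΔM = 86.21 − 153.75 = -67.54 → -68 mireds.

-68 mireds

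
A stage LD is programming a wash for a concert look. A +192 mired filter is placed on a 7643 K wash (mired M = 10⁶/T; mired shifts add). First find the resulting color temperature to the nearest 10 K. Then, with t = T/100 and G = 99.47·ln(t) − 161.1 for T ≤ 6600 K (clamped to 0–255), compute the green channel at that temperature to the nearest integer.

M_in = 10⁶/7643 = 130.84; M_out = 130.84 + (+192) = 322.84.
T_out = 10⁶/322.84 = 3097.5 K → 3100 K; t = 31.
G = 99.47·ln 31 − 161.1 = 99.47·3.4340 − 161.1 = 180.479.
Rounded: 180.

180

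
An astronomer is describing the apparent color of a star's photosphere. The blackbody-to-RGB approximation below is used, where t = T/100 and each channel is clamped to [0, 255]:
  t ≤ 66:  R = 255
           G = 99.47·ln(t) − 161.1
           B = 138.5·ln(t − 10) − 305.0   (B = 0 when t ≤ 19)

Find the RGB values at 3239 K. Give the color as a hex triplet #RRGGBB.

t = 3239/100 = 32.39; the t ≤ 66 branch applies.
R = 255 by definition for t ≤ 66.
G = 99.47·ln 32.39 − 161.1 = 99.47·3.4778 − 161.1 = 184.842.
B = 138.5·ln(32.39 − 10) − 305.0 = 138.5·ln 22.39 − 305.0 = 138.5·3.1086 − 305.0 = 125.543.
Rounded: (255, 185, 126).
In hex: #FFB97E.

#FFB97E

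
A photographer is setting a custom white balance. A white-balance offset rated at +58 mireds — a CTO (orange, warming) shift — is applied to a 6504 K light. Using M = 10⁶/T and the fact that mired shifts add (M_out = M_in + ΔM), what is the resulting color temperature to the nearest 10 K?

M_in = 10⁶/6504 = 153.75 mireds.
M_out = 153.75 + (+58) = 211.75 mireds.
T_out = 10⁶/211.75 = 4722.5 K → 4720 K.

4720 K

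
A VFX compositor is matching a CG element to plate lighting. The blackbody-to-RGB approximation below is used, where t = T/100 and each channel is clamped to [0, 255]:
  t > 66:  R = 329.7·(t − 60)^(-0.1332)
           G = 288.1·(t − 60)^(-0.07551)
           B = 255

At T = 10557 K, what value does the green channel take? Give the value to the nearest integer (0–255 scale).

216

t = 10557/100 = 105.57; the t > 66 branch applies.
G = 288.1·(105.57 − 60)^(-0.07551) = 288.1·45.57^(-0.07551) = 288.1·0.74947 = 215.922.
Rounded: 216.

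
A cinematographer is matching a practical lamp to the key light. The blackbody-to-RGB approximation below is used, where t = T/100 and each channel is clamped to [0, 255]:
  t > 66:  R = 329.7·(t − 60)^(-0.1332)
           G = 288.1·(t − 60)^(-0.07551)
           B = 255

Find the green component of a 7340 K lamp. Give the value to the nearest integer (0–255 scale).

t = 7340/100 = 73.4; the t > 66 branch applies.
G = 288.1·(73.4 − 60)^(-0.07551) = 288.1·13.4^(-0.07551) = 288.1·0.82204 = 236.829.
Rounded: 237.

237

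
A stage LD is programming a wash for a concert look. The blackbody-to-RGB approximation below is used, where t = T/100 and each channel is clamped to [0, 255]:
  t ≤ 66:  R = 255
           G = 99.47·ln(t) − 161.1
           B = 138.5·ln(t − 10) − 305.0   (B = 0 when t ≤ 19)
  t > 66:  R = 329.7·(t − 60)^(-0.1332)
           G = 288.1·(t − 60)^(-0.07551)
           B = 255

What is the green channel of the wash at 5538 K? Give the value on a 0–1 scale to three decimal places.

0.934

t = 5538/100 = 55.38; the t ≤ 66 branch applies.
G = 99.47·ln 55.38 − 161.1 = 99.47·4.0142 − 161.1 = 238.194.
On a 0–1 scale: 238.194/255 = 0.9341 → 0.934.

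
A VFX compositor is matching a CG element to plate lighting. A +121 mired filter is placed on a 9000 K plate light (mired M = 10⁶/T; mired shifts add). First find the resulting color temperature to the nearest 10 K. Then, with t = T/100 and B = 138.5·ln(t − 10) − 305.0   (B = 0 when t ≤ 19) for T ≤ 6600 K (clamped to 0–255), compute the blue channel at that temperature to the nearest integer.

M_in = 10⁶/9000 = 111.11; M_out = 111.11 + (+121) = 232.11.
T_out = 10⁶/232.11 = 4308.3 K → 4310 K; t = 43.1.
B = 138.5·ln(43.1 − 10) − 305.0 = 138.5·ln 33.1 − 305.0 = 138.5·3.4995 − 305.0 = 179.685.
Rounded: 180.

180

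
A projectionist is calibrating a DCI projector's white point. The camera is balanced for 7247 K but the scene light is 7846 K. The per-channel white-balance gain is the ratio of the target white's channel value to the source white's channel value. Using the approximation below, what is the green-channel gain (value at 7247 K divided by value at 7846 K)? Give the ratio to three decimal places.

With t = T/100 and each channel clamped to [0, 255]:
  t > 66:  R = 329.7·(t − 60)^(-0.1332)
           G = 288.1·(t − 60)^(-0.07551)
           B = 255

At 7846 K (t = 78.46):
  G = 288.1·(78.46 − 60)^(-0.07551) = 288.1·18.46^(-0.07551) = 288.1·0.80239 = 231.169.
At 7247 K (t = 72.47):
  G = 288.1·(72.47 − 60)^(-0.07551) = 288.1·12.47^(-0.07551) = 288.1·0.82652 = 238.119.
Gain = 238.119 / 231.169 = 1.0301 → 1.030.

1.030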